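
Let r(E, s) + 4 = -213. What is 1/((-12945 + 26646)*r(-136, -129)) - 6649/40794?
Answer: -2196477303/13476148322 ≈ -0.16299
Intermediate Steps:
r(E, s) = -217 (r(E, s) = -4 - 213 = -217)
1/((-12945 + 26646)*r(-136, -129)) - 6649/40794 = 1/((-12945 + 26646)*(-217)) - 6649/40794 = -1/217/13701 - 6649*1/40794 = (1/13701)*(-1/217) - 6649/40794 = -1/2973117 - 6649/40794 = -2196477303/13476148322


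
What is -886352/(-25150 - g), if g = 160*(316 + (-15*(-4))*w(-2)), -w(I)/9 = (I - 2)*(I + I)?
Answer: -443176/653345 ≈ -0.67832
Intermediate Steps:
w(I) = -18*I*(-2 + I) (w(I) = -9*(I - 2)*(I + I) = -9*(-2 + I)*2*I = -18*I*(-2 + I))
g = -1331840 (g = 160*(316 + (-15*(-4))*(18*(-2)*(2 - 1*(-2)))) = 160*(316 + (-5*(-12))*(18*(-2)*(2 + 2))) = 160*(316 + 60*(18*(-2)*4)) = 160*(316 + 60*(-144)) = 160*(316 - 8640) = 160*(-8324) = -1331840)
-886352/(-25150 - g) = -886352/(-25150 - 1*(-1331840)) = -886352/(-25150 + 1331840) = -886352/1306690 = -886352*1/1306690 = -443176/653345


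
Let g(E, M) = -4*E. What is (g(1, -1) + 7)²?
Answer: 9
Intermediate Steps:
(g(1, -1) + 7)² = (-4*1 + 7)² = (-4 + 7)² = 3² = 9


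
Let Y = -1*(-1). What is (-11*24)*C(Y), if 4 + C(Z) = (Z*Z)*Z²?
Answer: 792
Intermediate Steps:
Y = 1
C(Z) = -4 + Z⁴ (C(Z) = -4 + (Z*Z)*Z² = -4 + Z²*Z² = -4 + Z⁴)
(-11*24)*C(Y) = (-11*24)*(-4 + 1⁴) = -264*(-4 + 1) = -264*(-3) = 792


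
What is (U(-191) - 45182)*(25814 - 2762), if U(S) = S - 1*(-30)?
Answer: -1045246836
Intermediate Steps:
U(S) = 30 + S (U(S) = S + 30 = 30 + S)
(U(-191) - 45182)*(25814 - 2762) = ((30 - 191) - 45182)*(25814 - 2762) = (-161 - 45182)*23052 = -45343*23052 = -1045246836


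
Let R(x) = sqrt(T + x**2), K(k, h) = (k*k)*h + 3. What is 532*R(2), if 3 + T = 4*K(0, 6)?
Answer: 532*sqrt(13) ≈ 1918.2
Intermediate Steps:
K(k, h) = 3 + h*k**2 (K(k, h) = k**2*h + 3 = h*k**2 + 3 = 3 + h*k**2)
T = 9 (T = -3 + 4*(3 + 6*0**2) = -3 + 4*(3 + 6*0) = -3 + 4*(3 + 0) = -3 + 4*3 = -3 + 12 = 9)
R(x) = sqrt(9 + x**2)
532*R(2) = 532*sqrt(9 + 2**2) = 532*sqrt(9 + 4) = 532*sqrt(13)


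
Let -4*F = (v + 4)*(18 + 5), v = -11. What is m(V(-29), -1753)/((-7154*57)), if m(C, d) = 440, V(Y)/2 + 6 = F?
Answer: -220/203889 ≈ -0.0010790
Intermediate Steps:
F = 161/4 (F = -(-11 + 4)*(18 + 5)/4 = -(-7)*23/4 = -¼*(-161) = 161/4 ≈ 40.250)
V(Y) = 137/2 (V(Y) = -12 + 2*(161/4) = -12 + 161/2 = 137/2)
m(V(-29), -1753)/((-7154*57)) = 440/((-7154*57)) = 440/(-407778) = 440*(-1/407778) = -220/203889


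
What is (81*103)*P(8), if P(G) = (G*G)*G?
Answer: 4271616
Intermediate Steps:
P(G) = G³ (P(G) = G²*G = G³)
(81*103)*P(8) = (81*103)*8³ = 8343*512 = 4271616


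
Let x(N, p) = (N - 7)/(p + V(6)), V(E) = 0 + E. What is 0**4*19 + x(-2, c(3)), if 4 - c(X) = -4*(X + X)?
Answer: -9/34 ≈ -0.26471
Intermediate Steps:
V(E) = E
c(X) = 4 + 8*X (c(X) = 4 - (-4)*(X + X) = 4 - (-4)*2*X = 4 - (-8)*X = 4 + 8*X)
x(N, p) = (-7 + N)/(6 + p) (x(N, p) = (N - 7)/(p + 6) = (-7 + N)/(6 + p))
0**4*19 + x(-2, c(3)) = 0**4*19 + (-7 - 2)/(6 + (4 + 8*3)) = 0*19 - 9/(6 + (4 + 24)) = 0 - 9/(6 + 28) = 0 - 9/34 = -9/34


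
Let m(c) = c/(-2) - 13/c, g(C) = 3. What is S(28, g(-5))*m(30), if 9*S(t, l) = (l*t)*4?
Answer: -25928/45 ≈ -576.18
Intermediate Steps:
S(t, l) = 4*l*t/9 (S(t, l) = ((l*t)*4)/9 = (4*l*t)/9 = 4*l*t/9)
m(c) = -13/c - c/2 (m(c) = c*(-½) - 13/c = -c/2 - 13/c = -13/c - c/2)
S(28, g(-5))*m(30) = ((4/9)*3*28)*(-13/30 - ½*30) = 112*(-13*1/30 - 15)/3 = 112*(-13/30 - 15)/3 = (112/3)*(-463/30) = -25928/45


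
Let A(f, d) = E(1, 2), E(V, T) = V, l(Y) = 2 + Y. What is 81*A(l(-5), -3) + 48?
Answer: 129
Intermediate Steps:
A(f, d) = 1
81*A(l(-5), -3) + 48 = 81*1 + 48 = 81 + 48 = 129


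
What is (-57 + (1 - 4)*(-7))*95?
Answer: -3420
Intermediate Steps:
(-57 + (1 - 4)*(-7))*95 = (-57 - 3*(-7))*95 = (-57 + 21)*95 = -36*95 = -3420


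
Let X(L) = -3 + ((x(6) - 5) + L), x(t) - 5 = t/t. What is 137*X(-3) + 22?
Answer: -663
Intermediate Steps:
x(t) = 6 (x(t) = 5 + t/t = 5 + 1 = 6)
X(L) = -2 + L (X(L) = -3 + ((6 - 5) + L) = -3 + (1 + L) = -2 + L)
137*X(-3) + 22 = 137*(-2 - 3) + 22 = 137*(-5) + 22 = -685 + 22 = -663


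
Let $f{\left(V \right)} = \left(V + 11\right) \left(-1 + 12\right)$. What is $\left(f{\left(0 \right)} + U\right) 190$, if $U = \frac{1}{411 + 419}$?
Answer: $\frac{1908189}{83} \approx 22990.0$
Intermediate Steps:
$U = \frac{1}{830} \approx 0.0012048$
$f{\left(V \right)} = 121 + 11 V$ ($f{\left(V \right)} = \left(11 + V\right) 11 = 121 + 11 V$)
$\left(f{\left(0 \right)} + U\right) 190 = \left(\left(121 + 11 \cdot 0\right) + \frac{1}{830}\right) 190 = \left(\left(121 + 0\right) + \frac{1}{830}\right) 190 = \left(121 + \frac{1}{830}\right) 190 = \frac{100431}{830} \cdot 190 = \frac{1908189}{83}$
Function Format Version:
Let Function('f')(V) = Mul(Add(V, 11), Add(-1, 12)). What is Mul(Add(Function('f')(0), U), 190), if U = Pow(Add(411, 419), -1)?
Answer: Rational(1908189, 83) ≈ 22990.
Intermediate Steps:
U = Rational(1, 830) (U = Pow(830, -1) = Rational(1, 830) ≈ 0.0012048)
Function('f')(V) = Add(121, Mul(11, V)) (Function('f')(V) = Mul(Add(11, V), 11) = Add(121, Mul(11, V)))
Mul(Add(Function('f')(0), U), 190) = Mul(Add(Add(121, Mul(11, 0)), Rational(1, 830)), 190) = Mul(Add(Add(121, 0), Rational(1, 830)), 190) = Mul(Add(121, Rational(1, 830)), 190) = Mul(Rational(100431, 830), 190) = Rational(1908189, 83)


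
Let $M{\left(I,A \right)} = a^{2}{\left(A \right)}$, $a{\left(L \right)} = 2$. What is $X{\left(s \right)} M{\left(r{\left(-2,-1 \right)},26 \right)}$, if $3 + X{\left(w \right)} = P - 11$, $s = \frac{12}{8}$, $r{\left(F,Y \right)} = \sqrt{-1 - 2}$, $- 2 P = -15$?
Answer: $-26$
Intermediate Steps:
$P = \frac{15}{2}$ ($P = \left(- \frac{1}{2}\right) \left(-15\right) = \frac{15}{2} \approx 7.5$)
$r{\left(F,Y \right)} = i \sqrt{3}$ ($r{\left(F,Y \right)} = \sqrt{-3} = i \sqrt{3}$)
$s = \frac{3}{2}$ ($s = 12 \cdot \frac{1}{8} = \frac{3}{2} \approx 1.5$)
$X{\left(w \right)} = - \frac{13}{2}$ ($X{\left(w \right)} = -3 + \left(\frac{15}{2} - 11\right) = -3 - \frac{7}{2} = - \frac{13}{2}$)
$M{\left(I,A \right)} = 4$ ($M{\left(I,A \right)} = 2^{2} = 4$)
$X{\left(s \right)} M{\left(r{\left(-2,-1 \right)},26 \right)} = \left(- \frac{13}{2}\right) 4 = -26$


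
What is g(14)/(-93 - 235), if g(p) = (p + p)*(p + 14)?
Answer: -98/41 ≈ -2.3902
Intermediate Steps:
g(p) = 2*p*(14 + p) (g(p) = (2*p)*(14 + p) = 2*p*(14 + p))
g(14)/(-93 - 235) = (2*14*(14 + 14))/(-93 - 235) = (2*14*28)/(-328) = -1/328*784 = -98/41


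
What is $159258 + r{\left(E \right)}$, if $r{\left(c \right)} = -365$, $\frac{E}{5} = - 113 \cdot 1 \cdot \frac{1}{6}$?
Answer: $158893$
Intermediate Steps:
$E = - \frac{565}{6}$ ($E = 5 \left(- 113 \cdot 1 \cdot \frac{1}{6}\right) = 5 \left(\left(-113\right) \frac{1}{6}\right) = 5 \left(- \frac{113}{6}\right) = - \frac{565}{6} \approx -94.167$)
$159258 + r{\left(E \right)} = 159258 - 365 = 158893$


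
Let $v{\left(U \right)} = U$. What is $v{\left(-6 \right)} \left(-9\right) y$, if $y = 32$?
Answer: $1728$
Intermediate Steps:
$v{\left(-6 \right)} \left(-9\right) y = \left(-6\right) \left(-9\right) 32 = 54 \cdot 32 = 1728$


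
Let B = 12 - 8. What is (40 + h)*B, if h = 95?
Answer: 540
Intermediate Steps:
B = 4
(40 + h)*B = (40 + 95)*4 = 135*4 = 540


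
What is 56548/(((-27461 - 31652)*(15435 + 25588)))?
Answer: -56548/2424992599 ≈ -2.3319e-5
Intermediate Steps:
56548/(((-27461 - 31652)*(15435 + 25588))) = 56548/((-59113*41023)) = 56548/(-2424992599) = 56548*(-1/2424992599) = -56548/2424992599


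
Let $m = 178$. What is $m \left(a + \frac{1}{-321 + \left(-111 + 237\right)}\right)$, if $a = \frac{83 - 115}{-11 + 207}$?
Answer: $- \frac{286402}{9555} \approx -29.974$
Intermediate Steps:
$a = - \frac{8}{49}$ ($a = - \frac{32}{196} = \left(-32\right) \frac{1}{196} = - \frac{8}{49} \approx -0.16327$)
$m \left(a + \frac{1}{-321 + \left(-111 + 237\right)}\right) = 178 \left(- \frac{8}{49} + \frac{1}{-321 + \left(-111 + 237\right)}\right) = 178 \left(- \frac{8}{49} + \frac{1}{-321 + 126}\right) = 178 \left(- \frac{8}{49} + \frac{1}{-195}\right) = 178 \left(- \frac{8}{49} - \frac{1}{195}\right) = 178 \left(- \frac{1609}{9555}\right) = - \frac{286402}{9555}$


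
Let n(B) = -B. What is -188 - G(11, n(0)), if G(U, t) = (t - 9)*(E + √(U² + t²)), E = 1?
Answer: -80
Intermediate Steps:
G(U, t) = (1 + √(U² + t²))*(-9 + t) (G(U, t) = (t - 9)*(1 + √(U² + t²)) = (-9 + t)*(1 + √(U² + t²)) = (1 + √(U² + t²))*(-9 + t))
-188 - G(11, n(0)) = -188 - (-9 - 1*0 - 9*√(11² + (-1*0)²) + (-1*0)*√(11² + (-1*0)²)) = -188 - (-9 + 0 - 9*√(121 + 0²) + 0*√(121 + 0²)) = -188 - (-9 + 0 - 9*√(121 + 0) + 0*√(121 + 0)) = -188 - (-9 + 0 - 9*√121 + 0*√121) = -188 - (-9 + 0 - 9*11 + 0*11) = -188 - (-9 + 0 - 99 + 0) = -188 - 1*(-108) = -188 + 108 = -80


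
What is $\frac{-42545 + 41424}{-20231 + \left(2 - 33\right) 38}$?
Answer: $\frac{1121}{21409} \approx 0.052361$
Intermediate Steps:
$\frac{-42545 + 41424}{-20231 + \left(2 - 33\right) 38} = - \frac{1121}{-20231 - 1178} = - \frac{1121}{-21409} = \left(-1121\right) \left(- \frac{1}{21409}\right) = \frac{1121}{21409}$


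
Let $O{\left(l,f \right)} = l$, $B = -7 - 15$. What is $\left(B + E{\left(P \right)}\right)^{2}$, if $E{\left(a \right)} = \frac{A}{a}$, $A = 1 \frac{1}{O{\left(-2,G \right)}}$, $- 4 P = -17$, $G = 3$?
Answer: $\frac{141376}{289} \approx 489.19$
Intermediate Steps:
$B = -22$ ($B = -7 - 15 = -22$)
$P = \frac{17}{4}$ ($P = \left(- \frac{1}{4}\right) \left(-17\right) = \frac{17}{4} \approx 4.25$)
$A = - \frac{1}{2}$ ($A = 1 \frac{1}{-2} = 1 \left(- \frac{1}{2}\right) = - \frac{1}{2} \approx -0.5$)
$E{\left(a \right)} = - \frac{1}{2 a}$
$\left(B + E{\left(P \right)}\right)^{2} = \left(-22 - \frac{1}{2 \cdot \frac{17}{4}}\right)^{2} = \left(-22 - \frac{2}{17}\right)^{2} = \left(- \frac{376}{17}\right)^{2} = \frac{141376}{289}$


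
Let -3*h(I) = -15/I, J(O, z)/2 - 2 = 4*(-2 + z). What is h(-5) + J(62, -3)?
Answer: -37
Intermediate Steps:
J(O, z) = -12 + 8*z (J(O, z) = 4 + 2*(4*(-2 + z)) = 4 + 2*(-8 + 4*z) = 4 + (-16 + 8*z) = -12 + 8*z)
h(I) = 5/I (h(I) = -(-5)/I = 5/I)
h(-5) + J(62, -3) = 5/(-5) + (-12 + 8*(-3)) = 5*(-⅕) + (-12 - 24) = -1 - 36 = -37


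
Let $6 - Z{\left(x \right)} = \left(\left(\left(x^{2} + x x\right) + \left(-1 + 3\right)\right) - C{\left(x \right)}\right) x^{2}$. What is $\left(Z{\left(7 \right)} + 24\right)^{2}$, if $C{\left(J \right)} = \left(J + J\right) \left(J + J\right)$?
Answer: $22410756$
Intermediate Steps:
$C{\left(J \right)} = 4 J^{2}$ ($C{\left(J \right)} = 2 J 2 J = 4 J^{2}$)
$Z{\left(x \right)} = 6 - x^{2} \left(2 - 2 x^{2}\right)$ ($Z{\left(x \right)} = 6 - \left(\left(\left(x^{2} + x x\right) + \left(-1 + 3\right)\right) - 4 x^{2}\right) x^{2} = 6 - \left(\left(\left(x^{2} + x^{2}\right) + 2\right) - 4 x^{2}\right) x^{2} = 6 - \left(\left(2 x^{2} + 2\right) - 4 x^{2}\right) x^{2} = 6 - \left(\left(2 + 2 x^{2}\right) - 4 x^{2}\right) x^{2} = 6 - \left(2 - 2 x^{2}\right) x^{2} = 6 - x^{2} \left(2 - 2 x^{2}\right)$)
$\left(Z{\left(7 \right)} + 24\right)^{2} = \left(\left(6 - 2 \cdot 7^{2} + 2 \cdot 7^{4}\right) + 24\right)^{2} = \left(\left(6 - 98 + 2 \cdot 2401\right) + 24\right)^{2} = \left(\left(6 - 98 + 4802\right) + 24\right)^{2} = \left(4710 + 24\right)^{2} = 4734^{2} = 22410756$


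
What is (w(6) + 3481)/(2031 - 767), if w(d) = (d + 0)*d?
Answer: 3517/1264 ≈ 2.7824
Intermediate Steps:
w(d) = d² (w(d) = d*d = d²)
(w(6) + 3481)/(2031 - 767) = (6² + 3481)/(2031 - 767) = (36 + 3481)/1264 = 3517*(1/1264) = 3517/1264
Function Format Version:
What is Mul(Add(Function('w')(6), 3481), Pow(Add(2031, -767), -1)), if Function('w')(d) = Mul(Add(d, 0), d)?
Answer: Rational(3517, 1264) ≈ 2.7824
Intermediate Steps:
Function('w')(d) = Pow(d, 2) (Function('w')(d) = Mul(d, d) = Pow(d, 2))
Mul(Add(Function('w')(6), 3481), Pow(Add(2031, -767), -1)) = Mul(Add(Pow(6, 2), 3481), Pow(Add(2031, -767), -1)) = Mul(Add(36, 3481), Pow(1264, -1)) = Mul(3517, Rational(1, 1264)) = Rational(3517, 1264)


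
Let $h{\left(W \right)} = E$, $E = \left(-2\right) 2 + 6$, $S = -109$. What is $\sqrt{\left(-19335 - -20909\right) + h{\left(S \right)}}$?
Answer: $2 \sqrt{394} \approx 39.699$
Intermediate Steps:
$E = 2$ ($E = -4 + 6 = 2$)
$h{\left(W \right)} = 2$
$\sqrt{\left(-19335 - -20909\right) + h{\left(S \right)}} = \sqrt{\left(-19335 - -20909\right) + 2} = \sqrt{\left(-19335 + 20909\right) + 2} = \sqrt{1574 + 2} = \sqrt{1576} = 2 \sqrt{394}$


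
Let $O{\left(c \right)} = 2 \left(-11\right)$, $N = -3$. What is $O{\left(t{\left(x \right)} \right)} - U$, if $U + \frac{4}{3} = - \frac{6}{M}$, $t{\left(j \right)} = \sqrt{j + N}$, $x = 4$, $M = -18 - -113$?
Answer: $- \frac{5872}{285} \approx -20.604$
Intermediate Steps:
$M = 95$ ($M = -18 + 113 = 95$)
$t{\left(j \right)} = \sqrt{-3 + j}$ ($t{\left(j \right)} = \sqrt{j - 3} = \sqrt{-3 + j}$)
$U = - \frac{398}{285}$ ($U = - \frac{4}{3} - \frac{6}{95} = - \frac{398}{285} \approx -1.3965$)
$O{\left(c \right)} = -22$
$O{\left(t{\left(x \right)} \right)} - U = -22 - - \frac{398}{285} = -22 + \frac{398}{285} = - \frac{5872}{285}$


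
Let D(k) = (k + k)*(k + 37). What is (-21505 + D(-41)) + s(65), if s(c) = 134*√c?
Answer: -21177 + 134*√65 ≈ -20097.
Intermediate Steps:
D(k) = 2*k*(37 + k) (D(k) = (2*k)*(37 + k) = 2*k*(37 + k))
(-21505 + D(-41)) + s(65) = (-21505 + 2*(-41)*(37 - 41)) + 134*√65 = (-21505 + 2*(-41)*(-4)) + 134*√65 = (-21505 + 328) + 134*√65 = -21177 + 134*√65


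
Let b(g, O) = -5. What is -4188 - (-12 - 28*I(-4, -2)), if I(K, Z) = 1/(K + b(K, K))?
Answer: -37612/9 ≈ -4179.1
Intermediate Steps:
I(K, Z) = 1/(-5 + K) (I(K, Z) = 1/(K - 5) = 1/(-5 + K))
-4188 - (-12 - 28*I(-4, -2)) = -4188 - (-12 - 28/(-5 - 4)) = -4188 - (-12 - 28/(-9)) = -4188 - (-12 - 28*(-1/9)) = -4188 - (-12 + 28/9) = -4188 - 1*(-80/9) = -4188 + 80/9 = -37612/9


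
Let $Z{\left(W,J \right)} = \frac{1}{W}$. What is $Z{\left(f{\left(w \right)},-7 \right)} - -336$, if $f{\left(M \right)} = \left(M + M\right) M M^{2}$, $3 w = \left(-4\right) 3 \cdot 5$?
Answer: $\frac{107520001}{320000} \approx 336.0$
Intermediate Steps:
$w = -20$ ($w = \frac{\left(-4\right) 3 \cdot 5}{3} = \frac{\left(-12\right) 5}{3} = \frac{1}{3} \left(-60\right) = -20$)
$f{\left(M \right)} = 2 M^{4}$ ($f{\left(M \right)} = 2 M M M^{2} = 2 M^{2} M^{2} = 2 M^{4}$)
$Z{\left(f{\left(w \right)},-7 \right)} - -336 = \frac{1}{2 \left(-20\right)^{4}} - -336 = \frac{1}{2 \cdot 160000} + 336 = \frac{1}{320000} + 336 = \frac{107520001}{320000}$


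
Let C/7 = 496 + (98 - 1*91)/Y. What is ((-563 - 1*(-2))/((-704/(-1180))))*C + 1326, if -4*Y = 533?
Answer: -6956914743/2132 ≈ -3.2631e+6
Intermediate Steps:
Y = -533/4 (Y = -¼*533 = -533/4 ≈ -133.25)
C = 1850380/533 (C = 7*(496 + (98 - 1*91)/(-533/4)) = 7*(496 + (98 - 91)*(-4/533)) = 7*(496 + 7*(-4/533)) = 7*(496 - 28/533) = 7*(264340/533) = 1850380/533 ≈ 3471.6)
((-563 - 1*(-2))/((-704/(-1180))))*C + 1326 = ((-563 - 1*(-2))/((-704/(-1180))))*(1850380/533) + 1326 = ((-563 + 2)/((-704*(-1/1180))))*(1850380/533) + 1326 = -561/176/295*(1850380/533) + 1326 = -561*295/176*(1850380/533) + 1326 = -15045/16*1850380/533 + 1326 = -6959741775/2132 + 1326 = -6956914743/2132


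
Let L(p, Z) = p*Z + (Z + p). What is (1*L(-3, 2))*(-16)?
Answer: 112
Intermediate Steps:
L(p, Z) = Z + p + Z*p (L(p, Z) = Z*p + (Z + p) = Z + p + Z*p)
(1*L(-3, 2))*(-16) = (1*(2 - 3 + 2*(-3)))*(-16) = (1*(2 - 3 - 6))*(-16) = (1*(-7))*(-16) = -7*(-16) = 112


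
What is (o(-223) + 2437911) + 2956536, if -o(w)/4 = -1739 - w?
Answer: 5400511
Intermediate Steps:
o(w) = 6956 + 4*w (o(w) = -4*(-1739 - w) = 6956 + 4*w)
(o(-223) + 2437911) + 2956536 = ((6956 + 4*(-223)) + 2437911) + 2956536 = ((6956 - 892) + 2437911) + 2956536 = (6064 + 2437911) + 2956536 = 2443975 + 2956536 = 5400511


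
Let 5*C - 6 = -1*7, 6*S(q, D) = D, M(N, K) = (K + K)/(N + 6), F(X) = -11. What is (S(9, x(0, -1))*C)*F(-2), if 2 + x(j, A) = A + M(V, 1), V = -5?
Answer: -11/30 ≈ -0.36667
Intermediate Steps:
M(N, K) = 2*K/(6 + N) (M(N, K) = (2*K)/(6 + N) = 2*K/(6 + N))
x(j, A) = A (x(j, A) = -2 + (A + 2*1/(6 - 5)) = -2 + (A + 2*1/1) = -2 + (A + 2*1*1) = -2 + (A + 2) = -2 + (2 + A) = A)
S(q, D) = D/6
C = -1/5 (C = 6/5 + (-1*7)/5 = 6/5 + (1/5)*(-7) = 6/5 - 7/5 = -1/5 ≈ -0.20000)
(S(9, x(0, -1))*C)*F(-2) = (((1/6)*(-1))*(-1/5))*(-11) = -1/6*(-1/5)*(-11) = (1/30)*(-11) = -11/30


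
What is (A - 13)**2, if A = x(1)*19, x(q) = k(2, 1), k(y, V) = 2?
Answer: 625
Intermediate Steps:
x(q) = 2
A = 38 (A = 2*19 = 38)
(A - 13)**2 = (38 - 13)**2 = 25**2 = 625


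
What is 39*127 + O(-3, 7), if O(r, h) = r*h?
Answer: 4932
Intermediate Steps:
O(r, h) = h*r
39*127 + O(-3, 7) = 39*127 + 7*(-3) = 4953 - 21 = 4932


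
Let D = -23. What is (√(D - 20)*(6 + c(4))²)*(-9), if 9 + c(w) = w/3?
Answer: -25*I*√43 ≈ -163.94*I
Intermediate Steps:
c(w) = -9 + w/3
(√(D - 20)*(6 + c(4))²)*(-9) = (√(-23 - 20)*(6 + (-9 + (⅓)*4))²)*(-9) = (√(-43)*(6 + (-9 + 4/3))²)*(-9) = ((I*√43)*(6 - 23/3)²)*(-9) = ((I*√43)*(-5/3)²)*(-9) = ((I*√43)*(25/9))*(-9) = (25*I*√43/9)*(-9) = -25*I*√43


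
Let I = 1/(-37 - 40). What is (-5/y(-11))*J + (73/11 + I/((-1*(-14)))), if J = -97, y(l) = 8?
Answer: 290027/4312 ≈ 67.260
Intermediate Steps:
I = -1/77 (I = 1/(-77) = -1/77 ≈ -0.012987)
(-5/y(-11))*J + (73/11 + I/((-1*(-14)))) = -5/8*(-97) + (73/11 - 1/(77*((-1*(-14))))) = -5*⅛*(-97) + (73*(1/11) - 1/77/14) = -5/8*(-97) + (73/11 - 1/77*1/14) = 485/8 + (73/11 - 1/1078) = 485/8 + 7153/1078 = 290027/4312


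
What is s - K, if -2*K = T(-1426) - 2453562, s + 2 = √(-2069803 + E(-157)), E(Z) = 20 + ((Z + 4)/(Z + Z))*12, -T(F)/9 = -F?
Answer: -1233200 + I*√51017937041/157 ≈ -1.2332e+6 + 1438.7*I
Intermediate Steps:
T(F) = 9*F (T(F) = -(-9)*F = 9*F)
E(Z) = 20 + 6*(4 + Z)/Z (E(Z) = 20 + ((4 + Z)/((2*Z)))*12 = 20 + ((4 + Z)*(1/(2*Z)))*12 = 20 + ((4 + Z)/(2*Z))*12 = 20 + 6*(4 + Z)/Z)
s = -2 + I*√51017937041/157 (s = -2 + √(-2069803 + (26 + 24/(-157))) = -2 + √(-2069803 + (26 + 24*(-1/157))) = -2 + √(-2069803 + (26 - 24/157)) = -2 + √(-2069803 + 4058/157) = -2 + √(-324955013/157) = -2 + I*√51017937041/157 ≈ -2.0 + 1438.7*I)
K = 1233198 (K = -(9*(-1426) - 2453562)/2 = -(-12834 - 2453562)/2 = -½*(-2466396) = 1233198)
s - K = (-2 + I*√51017937041/157) - 1*1233198 = (-2 + I*√51017937041/157) - 1233198 = -1233200 + I*√51017937041/157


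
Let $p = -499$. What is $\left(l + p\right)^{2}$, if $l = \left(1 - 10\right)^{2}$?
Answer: $174724$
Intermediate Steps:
$l = 81$ ($l = \left(-9\right)^{2} = 81$)
$\left(l + p\right)^{2} = \left(81 - 499\right)^{2} = \left(-418\right)^{2} = 174724$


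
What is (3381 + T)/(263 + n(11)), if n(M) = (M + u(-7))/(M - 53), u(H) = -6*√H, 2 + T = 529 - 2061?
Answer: 856029090/121771477 - 465444*I*√7/121771477 ≈ 7.0298 - 0.010113*I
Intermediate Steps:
T = -1534 (T = -2 + (529 - 2061) = -2 - 1532 = -1534)
n(M) = (M - 6*I*√7)/(-53 + M) (n(M) = (M - 6*I*√7)/(M - 53) = (M - 6*I*√7)/(-53 + M))
(3381 + T)/(263 + n(11)) = (3381 - 1534)/(263 + (11 - 6*I*√7)/(-53 + 11)) = 1847/(263 + (11 - 6*I*√7)/(-42)) = 1847/(263 - (11 - 6*I*√7)/42) = 1847/(263 + (-11/42 + I*√7/7)) = 1847/(11035/42 + I*√7/7)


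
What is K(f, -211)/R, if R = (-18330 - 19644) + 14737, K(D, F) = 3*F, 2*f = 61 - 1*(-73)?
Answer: 633/23237 ≈ 0.027241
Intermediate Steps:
f = 67 (f = (61 - 1*(-73))/2 = (61 + 73)/2 = (½)*134 = 67)
R = -23237 (R = -37974 + 14737 = -23237)
K(f, -211)/R = (3*(-211))/(-23237) = -633*(-1/23237) = 633/23237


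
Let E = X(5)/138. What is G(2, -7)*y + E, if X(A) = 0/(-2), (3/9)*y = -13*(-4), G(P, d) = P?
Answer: 312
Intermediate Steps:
y = 156 (y = 3*(-13*(-4)) = 3*52 = 156)
X(A) = 0 (X(A) = 0*(-½) = 0)
E = 0 (E = 0/138 = 0*(1/138) = 0)
G(2, -7)*y + E = 2*156 + 0 = 312 + 0 = 312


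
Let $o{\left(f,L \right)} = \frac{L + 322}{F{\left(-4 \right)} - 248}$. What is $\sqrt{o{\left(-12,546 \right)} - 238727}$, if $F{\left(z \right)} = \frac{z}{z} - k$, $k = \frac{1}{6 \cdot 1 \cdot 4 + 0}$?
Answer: $\frac{i \sqrt{1415433215}}{77} \approx 488.6 i$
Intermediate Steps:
$k = \frac{1}{24}$ ($k = \frac{1}{6 \cdot 4 + 0} = \frac{1}{24 + 0} = \frac{1}{24} \approx 0.041667$)
$F{\left(z \right)} = \frac{23}{24}$ ($F{\left(z \right)} = \frac{z}{z} - \frac{1}{24} = 1 - \frac{1}{24} = \frac{23}{24}$)
$o{\left(f,L \right)} = - \frac{1104}{847} - \frac{24 L}{5929}$ ($o{\left(f,L \right)} = \frac{L + 322}{\frac{23}{24} - 248} = \frac{322 + L}{- \frac{5929}{24}} = \left(322 + L\right) \left(- \frac{24}{5929}\right) = - \frac{1104}{847} - \frac{24 L}{5929}$)
$\sqrt{o{\left(-12,546 \right)} - 238727} = \sqrt{\left(- \frac{1104}{847} - \frac{1872}{847}\right) - 238727} = \sqrt{- \frac{2976}{847} - 238727} = \sqrt{- \frac{202204745}{847}} = \frac{i \sqrt{1415433215}}{77}$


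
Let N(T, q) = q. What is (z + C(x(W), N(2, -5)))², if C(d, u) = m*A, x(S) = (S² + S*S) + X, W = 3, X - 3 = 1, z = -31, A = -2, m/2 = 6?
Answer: 3025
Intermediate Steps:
m = 12 (m = 2*6 = 12)
X = 4 (X = 3 + 1 = 4)
x(S) = 4 + 2*S² (x(S) = (S² + S*S) + 4 = (S² + S²) + 4 = 2*S² + 4 = 4 + 2*S²)
C(d, u) = -24 (C(d, u) = 12*(-2) = -24)
(z + C(x(W), N(2, -5)))² = (-31 - 24)² = (-55)² = 3025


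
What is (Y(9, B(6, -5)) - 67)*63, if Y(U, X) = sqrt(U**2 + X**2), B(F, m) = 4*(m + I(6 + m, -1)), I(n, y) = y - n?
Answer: -4221 + 63*sqrt(865) ≈ -2368.1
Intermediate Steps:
B(F, m) = -28 (B(F, m) = 4*(m + (-1 - (6 + m))) = 4*(m + (-1 + (-6 - m))) = 4*(m + (-7 - m)) = 4*(-7) = -28)
(Y(9, B(6, -5)) - 67)*63 = (sqrt(9**2 + (-28)**2) - 67)*63 = (sqrt(81 + 784) - 67)*63 = (sqrt(865) - 67)*63 = (-67 + sqrt(865))*63 = -4221 + 63*sqrt(865)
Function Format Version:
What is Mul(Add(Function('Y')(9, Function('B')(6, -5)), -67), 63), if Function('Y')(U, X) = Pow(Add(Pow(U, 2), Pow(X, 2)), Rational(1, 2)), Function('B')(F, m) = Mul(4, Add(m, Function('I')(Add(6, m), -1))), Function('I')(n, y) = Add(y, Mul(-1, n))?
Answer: Add(-4221, Mul(63, Pow(865, Rational(1, 2)))) ≈ -2368.1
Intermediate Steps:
Function('B')(F, m) = -28 (Function('B')(F, m) = Mul(4, Add(m, Add(-1, Mul(-1, Add(6, m))))) = Mul(4, Add(m, Add(-1, Add(-6, Mul(-1, m))))) = Mul(4, Add(m, Add(-7, Mul(-1, m)))) = Mul(4, -7) = -28)
Mul(Add(Function('Y')(9, Function('B')(6, -5)), -67), 63) = Mul(Add(Pow(Add(Pow(9, 2), Pow(-28, 2)), Rational(1, 2)), -67), 63) = Mul(Add(Pow(Add(81, 784), Rational(1, 2)), -67), 63) = Mul(Add(Pow(865, Rational(1, 2)), -67), 63) = Mul(Add(-67, Pow(865, Rational(1, 2))), 63) = Add(-4221, Mul(63, Pow(865, Rational(1, 2))))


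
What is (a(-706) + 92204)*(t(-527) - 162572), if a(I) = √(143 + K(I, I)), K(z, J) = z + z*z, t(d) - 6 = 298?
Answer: -14961758672 - 162268*√497873 ≈ -1.5076e+10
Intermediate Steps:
t(d) = 304 (t(d) = 6 + 298 = 304)
K(z, J) = z + z²
a(I) = √(143 + I*(1 + I))
(a(-706) + 92204)*(t(-527) - 162572) = (√(143 - 706*(1 - 706)) + 92204)*(304 - 162572) = (√(143 - 706*(-705)) + 92204)*(-162268) = (√(143 + 497730) + 92204)*(-162268) = (√497873 + 92204)*(-162268) = (92204 + √497873)*(-162268) = -14961758672 - 162268*√497873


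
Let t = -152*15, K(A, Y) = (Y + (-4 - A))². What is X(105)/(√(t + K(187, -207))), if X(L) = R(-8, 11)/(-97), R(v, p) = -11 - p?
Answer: 11*√39031/3786007 ≈ 0.00057401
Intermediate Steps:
K(A, Y) = (-4 + Y - A)²
X(L) = 22/97 (X(L) = (-11 - 1*11)/(-97) = (-11 - 11)*(-1/97) = -22*(-1/97) = 22/97)
t = -2280
X(105)/(√(t + K(187, -207))) = 22/(97*(√(-2280 + (4 + 187 - 1*(-207))²))) = 22/(97*(√(-2280 + (4 + 187 + 207)²))) = 22/(97*(√(-2280 + 398²))) = 22/(97*(√(-2280 + 158404))) = 22/(97*(√156124)) = 22/(97*((2*√39031))) = 22*(√39031/78062)/97 = 11*√39031/3786007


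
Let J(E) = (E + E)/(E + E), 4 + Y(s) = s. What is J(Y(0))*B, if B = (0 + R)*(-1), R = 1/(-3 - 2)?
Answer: ⅕ ≈ 0.20000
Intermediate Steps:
R = -⅕ (R = 1/(-5) = -⅕ ≈ -0.20000)
Y(s) = -4 + s
J(E) = 1 (J(E) = (2*E)/((2*E)) = (2*E)*(1/(2*E)) = 1)
B = ⅕ (B = (0 - ⅕)*(-1) = -⅕*(-1) = ⅕ ≈ 0.20000)
J(Y(0))*B = 1*(⅕) = ⅕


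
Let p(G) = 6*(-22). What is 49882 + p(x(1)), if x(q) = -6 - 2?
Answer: 49750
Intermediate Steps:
x(q) = -8
p(G) = -132
49882 + p(x(1)) = 49882 - 132 = 49750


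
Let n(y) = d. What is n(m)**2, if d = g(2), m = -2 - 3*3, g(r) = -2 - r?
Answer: 16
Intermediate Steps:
m = -11 (m = -2 - 9 = -11)
d = -4 (d = -2 - 1*2 = -2 - 2 = -4)
n(y) = -4
n(m)**2 = (-4)**2 = 16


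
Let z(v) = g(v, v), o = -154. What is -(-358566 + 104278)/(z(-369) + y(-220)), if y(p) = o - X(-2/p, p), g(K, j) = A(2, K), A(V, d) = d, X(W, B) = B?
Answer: -254288/303 ≈ -839.23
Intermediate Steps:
g(K, j) = K
z(v) = v
y(p) = -154 - p
-(-358566 + 104278)/(z(-369) + y(-220)) = -(-358566 + 104278)/(-369 + (-154 - 1*(-220))) = -(-254288)/(-369 + (-154 + 220)) = -(-254288)/(-369 + 66) = -(-254288)/(-303) = -(-254288)*(-1)/303 = -1*254288/303 = -254288/303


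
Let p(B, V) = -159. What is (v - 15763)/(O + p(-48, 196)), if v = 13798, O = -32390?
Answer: 1965/32549 ≈ 0.060371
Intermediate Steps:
(v - 15763)/(O + p(-48, 196)) = (13798 - 15763)/(-32390 - 159) = -1965/(-32549) = -1965*(-1/32549) = 1965/32549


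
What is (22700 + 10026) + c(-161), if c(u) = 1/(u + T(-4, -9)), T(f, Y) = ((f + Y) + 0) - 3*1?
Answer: 5792501/177 ≈ 32726.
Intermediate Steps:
T(f, Y) = -3 + Y + f (T(f, Y) = ((Y + f) + 0) - 3 = (Y + f) - 3 = -3 + Y + f)
c(u) = 1/(-16 + u) (c(u) = 1/(u + (-3 - 9 - 4)) = 1/(u - 16) = 1/(-16 + u))
(22700 + 10026) + c(-161) = (22700 + 10026) + 1/(-16 - 161) = 32726 + 1/(-177) = 32726 - 1/177 = 5792501/177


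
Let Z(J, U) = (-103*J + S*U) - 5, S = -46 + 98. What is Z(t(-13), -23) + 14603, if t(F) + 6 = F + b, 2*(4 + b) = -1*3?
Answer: 31851/2 ≈ 15926.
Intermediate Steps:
b = -11/2 (b = -4 + (-1*3)/2 = -4 + (½)*(-3) = -4 - 3/2 = -11/2 ≈ -5.5000)
S = 52
t(F) = -23/2 + F (t(F) = -6 + (F - 11/2) = -6 + (-11/2 + F) = -23/2 + F)
Z(J, U) = -5 - 103*J + 52*U (Z(J, U) = (-103*J + 52*U) - 5 = -5 - 103*J + 52*U)
Z(t(-13), -23) + 14603 = (-5 - 103*(-23/2 - 13) + 52*(-23)) + 14603 = (-5 - 103*(-49/2) - 1196) + 14603 = (-5 + 5047/2 - 1196) + 14603 = 2645/2 + 14603 = 31851/2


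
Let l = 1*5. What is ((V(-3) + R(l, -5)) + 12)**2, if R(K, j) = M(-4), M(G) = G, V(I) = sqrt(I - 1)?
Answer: 60 + 32*I ≈ 60.0 + 32.0*I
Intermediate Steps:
l = 5
V(I) = sqrt(-1 + I)
R(K, j) = -4
((V(-3) + R(l, -5)) + 12)**2 = ((sqrt(-1 - 3) - 4) + 12)**2 = ((sqrt(-4) - 4) + 12)**2 = ((2*I - 4) + 12)**2 = ((-4 + 2*I) + 12)**2 = (8 + 2*I)**2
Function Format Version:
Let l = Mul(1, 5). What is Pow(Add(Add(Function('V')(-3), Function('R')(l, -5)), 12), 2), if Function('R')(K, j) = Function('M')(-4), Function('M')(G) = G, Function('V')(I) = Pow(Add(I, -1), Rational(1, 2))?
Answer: Add(60, Mul(32, I)) ≈ Add(60.000, Mul(32.000, I))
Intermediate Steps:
l = 5
Function('V')(I) = Pow(Add(-1, I), Rational(1, 2))
Function('R')(K, j) = -4
Pow(Add(Add(Function('V')(-3), Function('R')(l, -5)), 12), 2) = Pow(Add(Add(Pow(Add(-1, -3), Rational(1, 2)), -4), 12), 2) = Pow(Add(Add(Pow(-4, Rational(1, 2)), -4), 12), 2) = Pow(Add(Add(Mul(2, I), -4), 12), 2) = Pow(Add(Add(-4, Mul(2, I)), 12), 2) = Pow(Add(8, Mul(2, I)), 2)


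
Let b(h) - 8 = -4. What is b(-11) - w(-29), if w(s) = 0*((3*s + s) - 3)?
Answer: 4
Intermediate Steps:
b(h) = 4 (b(h) = 8 - 4 = 4)
w(s) = 0 (w(s) = 0*(4*s - 3) = 0*(-3 + 4*s) = 0)
b(-11) - w(-29) = 4 - 1*0 = 4 + 0 = 4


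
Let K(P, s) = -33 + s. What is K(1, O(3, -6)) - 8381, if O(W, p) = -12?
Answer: -8426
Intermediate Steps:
K(1, O(3, -6)) - 8381 = (-33 - 12) - 8381 = -45 - 8381 = -8426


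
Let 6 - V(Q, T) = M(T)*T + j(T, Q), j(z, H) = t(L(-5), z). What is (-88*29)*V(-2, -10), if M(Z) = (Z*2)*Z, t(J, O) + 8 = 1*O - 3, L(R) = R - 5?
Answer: -5172904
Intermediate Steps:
L(R) = -5 + R
t(J, O) = -11 + O (t(J, O) = -8 + (1*O - 3) = -8 + (O - 3) = -8 + (-3 + O) = -11 + O)
j(z, H) = -11 + z
M(Z) = 2*Z² (M(Z) = (2*Z)*Z = 2*Z²)
V(Q, T) = 17 - T - 2*T³ (V(Q, T) = 6 - ((2*T²)*T + (-11 + T)) = 6 - (2*T³ + (-11 + T)) = 6 - (-11 + T + 2*T³) = 6 + (11 - T - 2*T³) = 17 - T - 2*T³)
(-88*29)*V(-2, -10) = (-88*29)*(17 - 1*(-10) - 2*(-10)³) = -2552*(17 + 10 - 2*(-1000)) = -2552*(17 + 10 + 2000) = -2552*2027 = -5172904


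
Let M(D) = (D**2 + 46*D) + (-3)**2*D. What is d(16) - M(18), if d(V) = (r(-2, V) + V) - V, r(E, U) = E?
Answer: -1316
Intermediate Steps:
d(V) = -2 (d(V) = (-2 + V) - V = -2)
M(D) = D**2 + 55*D (M(D) = (D**2 + 46*D) + 9*D = D**2 + 55*D)
d(16) - M(18) = -2 - 18*(55 + 18) = -2 - 18*73 = -2 - 1*1314 = -2 - 1314 = -1316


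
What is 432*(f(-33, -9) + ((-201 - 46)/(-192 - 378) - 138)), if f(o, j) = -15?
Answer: -329544/5 ≈ -65909.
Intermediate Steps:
432*(f(-33, -9) + ((-201 - 46)/(-192 - 378) - 138)) = 432*(-15 + ((-201 - 46)/(-192 - 378) - 138)) = 432*(-15 + (-247/(-570) - 138)) = 432*(-15 + (-247*(-1/570) - 138)) = 432*(-15 + (13/30 - 138)) = 432*(-15 - 4127/30) = 432*(-4577/30) = -329544/5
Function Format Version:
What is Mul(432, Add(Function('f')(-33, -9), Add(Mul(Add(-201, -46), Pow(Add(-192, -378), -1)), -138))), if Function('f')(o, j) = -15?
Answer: Rational(-329544, 5) ≈ -65909.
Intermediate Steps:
Mul(432, Add(Function('f')(-33, -9), Add(Mul(Add(-201, -46), Pow(Add(-192, -378), -1)), -138))) = Mul(432, Add(-15, Add(Mul(Add(-201, -46), Pow(Add(-192, -378), -1)), -138))) = Mul(432, Add(-15, Add(Mul(-247, Pow(-570, -1)), -138))) = Mul(432, Add(-15, Add(Mul(-247, Rational(-1, 570)), -138))) = Mul(432, Add(-15, Add(Rational(13, 30), -138))) = Mul(432, Add(-15, Rational(-4127, 30))) = Mul(432, Rational(-4577, 30)) = Rational(-329544, 5)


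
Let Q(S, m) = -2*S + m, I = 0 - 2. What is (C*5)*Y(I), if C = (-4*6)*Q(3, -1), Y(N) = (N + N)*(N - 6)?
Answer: 26880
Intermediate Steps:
I = -2
Q(S, m) = m - 2*S
Y(N) = 2*N*(-6 + N) (Y(N) = (2*N)*(-6 + N) = 2*N*(-6 + N))
C = 168 (C = (-4*6)*(-1 - 2*3) = -24*(-1 - 6) = -24*(-7) = 168)
(C*5)*Y(I) = (168*5)*(2*(-2)*(-6 - 2)) = 840*(2*(-2)*(-8)) = 840*32 = 26880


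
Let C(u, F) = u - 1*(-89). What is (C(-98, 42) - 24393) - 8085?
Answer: -32487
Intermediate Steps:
C(u, F) = 89 + u (C(u, F) = u + 89 = 89 + u)
(C(-98, 42) - 24393) - 8085 = ((89 - 98) - 24393) - 8085 = (-9 - 24393) - 8085 = -24402 - 8085 = -32487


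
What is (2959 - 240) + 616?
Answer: 3335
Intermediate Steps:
(2959 - 240) + 616 = 2719 + 616 = 3335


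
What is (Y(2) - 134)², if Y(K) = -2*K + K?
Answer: 18496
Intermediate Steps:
Y(K) = -K
(Y(2) - 134)² = (-1*2 - 134)² = (-2 - 134)² = (-136)² = 18496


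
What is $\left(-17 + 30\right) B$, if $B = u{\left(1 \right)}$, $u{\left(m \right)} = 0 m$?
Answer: $0$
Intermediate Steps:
$u{\left(m \right)} = 0$
$B = 0$
$\left(-17 + 30\right) B = \left(-17 + 30\right) 0 = 13 \cdot 0 = 0$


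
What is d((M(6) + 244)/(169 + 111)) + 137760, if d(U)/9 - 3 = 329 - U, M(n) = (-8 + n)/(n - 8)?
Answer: 1125921/8 ≈ 1.4074e+5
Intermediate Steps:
M(n) = 1 (M(n) = (-8 + n)/(-8 + n) = 1)
d(U) = 2988 - 9*U (d(U) = 27 + 9*(329 - U) = 27 + (2961 - 9*U) = 2988 - 9*U)
d((M(6) + 244)/(169 + 111)) + 137760 = (2988 - 9*(1 + 244)/(169 + 111)) + 137760 = (2988 - 2205/280) + 137760 = (2988 - 9*7/8) + 137760 = (2988 - 63/8) + 137760 = 23841/8 + 137760 = 1125921/8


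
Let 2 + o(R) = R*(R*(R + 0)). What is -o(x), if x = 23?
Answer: -12165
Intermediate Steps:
o(R) = -2 + R³ (o(R) = -2 + R*(R*(R + 0)) = -2 + R*(R*R) = -2 + R*R² = -2 + R³)
-o(x) = -(-2 + 23³) = -(-2 + 12167) = -1*12165 = -12165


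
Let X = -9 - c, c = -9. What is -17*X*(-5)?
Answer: 0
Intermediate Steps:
X = 0 (X = -9 - 1*(-9) = -9 + 9 = 0)
-17*X*(-5) = -17*0*(-5) = 0*(-5) = 0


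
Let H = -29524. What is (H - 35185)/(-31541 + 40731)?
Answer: -64709/9190 ≈ -7.0412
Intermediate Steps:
(H - 35185)/(-31541 + 40731) = (-29524 - 35185)/(-31541 + 40731) = -64709/9190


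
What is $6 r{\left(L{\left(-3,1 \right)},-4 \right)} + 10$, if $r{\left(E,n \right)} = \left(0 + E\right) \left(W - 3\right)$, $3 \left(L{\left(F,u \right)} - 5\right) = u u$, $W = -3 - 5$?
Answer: $-342$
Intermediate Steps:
$W = -8$ ($W = -3 - 5 = -8$)
$L{\left(F,u \right)} = 5 + \frac{u^{2}}{3}$ ($L{\left(F,u \right)} = 5 + \frac{u u}{3} = 5 + \frac{u^{2}}{3}$)
$r{\left(E,n \right)} = - 11 E$ ($r{\left(E,n \right)} = \left(0 + E\right) \left(-8 - 3\right) = E \left(-11\right) = - 11 E$)
$6 r{\left(L{\left(-3,1 \right)},-4 \right)} + 10 = 6 \left(- 11 \left(5 + \frac{1^{2}}{3}\right)\right) + 10 = 6 \left(- 11 \left(5 + \frac{1}{3} \cdot 1\right)\right) + 10 = 6 \left(- 11 \left(5 + \frac{1}{3}\right)\right) + 10 = 6 \left(\left(-11\right) \frac{16}{3}\right) + 10 = 6 \left(- \frac{176}{3}\right) + 10 = -352 + 10 = -342$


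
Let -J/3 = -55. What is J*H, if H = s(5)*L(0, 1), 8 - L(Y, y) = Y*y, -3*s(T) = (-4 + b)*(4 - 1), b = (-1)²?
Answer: 3960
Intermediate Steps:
b = 1
s(T) = 3 (s(T) = -(-4 + 1)*(4 - 1)/3 = -(-1)*3 = -⅓*(-9) = 3)
L(Y, y) = 8 - Y*y
H = 24 (H = 3*(8 - 1*0*1) = 3*(8 + 0) = 3*8 = 24)
J = 165 (J = -3*(-55) = 165)
J*H = 165*24 = 3960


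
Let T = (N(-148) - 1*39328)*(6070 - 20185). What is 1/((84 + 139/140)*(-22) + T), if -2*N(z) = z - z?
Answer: 70/38857899511 ≈ 1.8014e-9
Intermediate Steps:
N(z) = 0 (N(z) = -(z - z)/2 = -½*0 = 0)
T = 555114720 (T = (0 - 1*39328)*(6070 - 20185) = (0 - 39328)*(-14115) = -39328*(-14115) = 555114720)
1/((84 + 139/140)*(-22) + T) = 1/((84 + 139/140)*(-22) + 555114720) = 1/((11899/140)*(-22) + 555114720) = 1/(-130889/70 + 555114720) = 1/(38857899511/70) = 70/38857899511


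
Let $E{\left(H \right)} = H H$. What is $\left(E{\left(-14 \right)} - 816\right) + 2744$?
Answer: $2124$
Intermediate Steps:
$E{\left(H \right)} = H^{2}$
$\left(E{\left(-14 \right)} - 816\right) + 2744 = \left(\left(-14\right)^{2} - 816\right) + 2744 = \left(196 - 816\right) + 2744 = -620 + 2744 = 2124$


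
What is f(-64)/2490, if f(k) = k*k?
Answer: 2048/1245 ≈ 1.6450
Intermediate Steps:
f(k) = k²
f(-64)/2490 = (-64)²/2490 = 4096*(1/2490) = 2048/1245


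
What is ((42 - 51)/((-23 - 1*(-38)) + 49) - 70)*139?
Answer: -623971/64 ≈ -9749.5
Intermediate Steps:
((42 - 51)/((-23 - 1*(-38)) + 49) - 70)*139 = (-9/((-23 + 38) + 49) - 70)*139 = (-9/(15 + 49) - 70)*139 = (-9/64 - 70)*139 = -4489/64*139 = -623971/64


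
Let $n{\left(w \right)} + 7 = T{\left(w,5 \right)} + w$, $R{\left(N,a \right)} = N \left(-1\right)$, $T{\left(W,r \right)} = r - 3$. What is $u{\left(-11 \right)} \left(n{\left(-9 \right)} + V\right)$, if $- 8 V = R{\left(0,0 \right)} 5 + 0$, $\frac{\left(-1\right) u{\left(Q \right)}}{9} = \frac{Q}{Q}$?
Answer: $126$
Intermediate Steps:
$u{\left(Q \right)} = -9$ ($u{\left(Q \right)} = - 9 \frac{Q}{Q} = \left(-9\right) 1 = -9$)
$T{\left(W,r \right)} = -3 + r$
$R{\left(N,a \right)} = - N$
$n{\left(w \right)} = -5 + w$ ($n{\left(w \right)} = -7 + \left(\left(-3 + 5\right) + w\right) = -7 + \left(2 + w\right) = -5 + w$)
$V = 0$ ($V = - \frac{\left(-1\right) 0 \cdot 5 + 0}{8} = - \frac{0 \cdot 5 + 0}{8} = - \frac{0 + 0}{8} = \left(- \frac{1}{8}\right) 0 = 0$)
$u{\left(-11 \right)} \left(n{\left(-9 \right)} + V\right) = - 9 \left(\left(-5 - 9\right) + 0\right) = - 9 \left(-14 + 0\right) = \left(-9\right) \left(-14\right) = 126$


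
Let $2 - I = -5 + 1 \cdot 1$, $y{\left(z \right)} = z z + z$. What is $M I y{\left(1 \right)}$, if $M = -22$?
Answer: $-264$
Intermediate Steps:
$y{\left(z \right)} = z + z^{2}$ ($y{\left(z \right)} = z^{2} + z = z + z^{2}$)
$I = 6$ ($I = 2 - \left(-5 + 1 \cdot 1\right) = 2 - \left(-5 + 1\right) = 2 - -4 = 2 + 4 = 6$)
$M I y{\left(1 \right)} = \left(-22\right) 6 \cdot 1 \left(1 + 1\right) = - 132 \cdot 1 \cdot 2 = \left(-132\right) 2 = -264$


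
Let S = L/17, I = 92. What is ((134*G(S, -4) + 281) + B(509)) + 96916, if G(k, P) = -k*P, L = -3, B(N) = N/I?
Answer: 151876825/1564 ≈ 97108.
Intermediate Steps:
B(N) = N/92
S = -3/17 ≈ -0.17647
G(k, P) = -P*k
((134*G(S, -4) + 281) + B(509)) + 96916 = ((134*(-1*(-4)*(-3/17)) + 281) + (1/92)*509) + 96916 = ((134*(-12/17) + 281) + 509/92) + 96916 = ((-1608/17 + 281) + 509/92) + 96916 = (3169/17 + 509/92) + 96916 = 300201/1564 + 96916 = 151876825/1564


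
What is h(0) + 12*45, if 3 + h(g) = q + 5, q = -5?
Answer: 537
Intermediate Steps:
h(g) = -3 (h(g) = -3 + (-5 + 5) = -3 + 0 = -3)
h(0) + 12*45 = -3 + 12*45 = -3 + 540 = 537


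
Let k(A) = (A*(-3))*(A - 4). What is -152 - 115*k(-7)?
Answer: 26413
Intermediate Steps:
k(A) = -3*A*(-4 + A) (k(A) = (-3*A)*(-4 + A) = -3*A*(-4 + A))
-152 - 115*k(-7) = -152 - 345*(-7)*(4 - 1*(-7)) = -152 - 345*(-7)*(4 + 7) = -152 - 345*(-7)*11 = -152 - 115*(-231) = -152 + 26565 = 26413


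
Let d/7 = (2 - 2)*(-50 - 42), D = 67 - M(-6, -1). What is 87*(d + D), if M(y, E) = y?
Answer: 6351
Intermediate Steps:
D = 73 (D = 67 - 1*(-6) = 67 + 6 = 73)
d = 0 (d = 7*((2 - 2)*(-50 - 42)) = 7*(0*(-92)) = 7*0 = 0)
87*(d + D) = 87*(0 + 73) = 87*73 = 6351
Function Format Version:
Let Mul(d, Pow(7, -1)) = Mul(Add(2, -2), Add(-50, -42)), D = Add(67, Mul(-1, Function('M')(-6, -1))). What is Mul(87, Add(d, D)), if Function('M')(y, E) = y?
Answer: 6351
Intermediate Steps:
D = 73 (D = Add(67, Mul(-1, -6)) = Add(67, 6) = 73)
d = 0 (d = Mul(7, Mul(Add(2, -2), Add(-50, -42))) = Mul(7, Mul(0, -92)) = Mul(7, 0) = 0)
Mul(87, Add(d, D)) = Mul(87, Add(0, 73)) = Mul(87, 73) = 6351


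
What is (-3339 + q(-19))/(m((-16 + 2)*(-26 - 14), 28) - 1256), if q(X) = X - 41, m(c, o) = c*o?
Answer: -1133/4808 ≈ -0.23565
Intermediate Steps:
q(X) = -41 + X
(-3339 + q(-19))/(m((-16 + 2)*(-26 - 14), 28) - 1256) = (-3339 + (-41 - 19))/(((-16 + 2)*(-26 - 14))*28 - 1256) = (-3339 - 60)/(-14*(-40)*28 - 1256) = -3399/(560*28 - 1256) = -3399/(15680 - 1256) = -3399/14424 = -3399*1/14424 = -1133/4808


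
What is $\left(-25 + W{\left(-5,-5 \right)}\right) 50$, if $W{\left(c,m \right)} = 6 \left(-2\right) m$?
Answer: $1750$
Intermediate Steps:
$W{\left(c,m \right)} = - 12 m$
$\left(-25 + W{\left(-5,-5 \right)}\right) 50 = \left(-25 - -60\right) 50 = \left(-25 + 60\right) 50 = 35 \cdot 50 = 1750$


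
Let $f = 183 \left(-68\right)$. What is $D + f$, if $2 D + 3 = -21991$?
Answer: $-23441$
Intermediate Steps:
$D = -10997$ ($D = - \frac{3}{2} + \frac{1}{2} \left(-21991\right) = - \frac{3}{2} - \frac{21991}{2} = -10997$)
$f = -12444$
$D + f = -10997 - 12444 = -23441$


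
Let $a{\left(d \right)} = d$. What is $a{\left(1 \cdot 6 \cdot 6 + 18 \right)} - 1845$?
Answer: $-1791$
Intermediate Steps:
$a{\left(1 \cdot 6 \cdot 6 + 18 \right)} - 1845 = \left(1 \cdot 6 \cdot 6 + 18\right) - 1845 = \left(6 \cdot 6 + 18\right) - 1845 = \left(36 + 18\right) - 1845 = 54 - 1845 = -1791$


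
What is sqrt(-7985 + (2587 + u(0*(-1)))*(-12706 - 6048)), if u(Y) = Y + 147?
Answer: I*sqrt(51281421) ≈ 7161.1*I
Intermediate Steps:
u(Y) = 147 + Y
sqrt(-7985 + (2587 + u(0*(-1)))*(-12706 - 6048)) = sqrt(-7985 + (2587 + (147 + 0*(-1)))*(-12706 - 6048)) = sqrt(-7985 + (2587 + (147 + 0))*(-18754)) = sqrt(-7985 + (2587 + 147)*(-18754)) = sqrt(-7985 + 2734*(-18754)) = sqrt(-7985 - 51273436) = sqrt(-51281421) = I*sqrt(51281421)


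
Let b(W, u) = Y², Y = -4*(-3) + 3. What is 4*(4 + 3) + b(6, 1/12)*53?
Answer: 11953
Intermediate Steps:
Y = 15 (Y = 12 + 3 = 15)
b(W, u) = 225 (b(W, u) = 15² = 225)
4*(4 + 3) + b(6, 1/12)*53 = 4*(4 + 3) + 225*53 = 4*7 + 11925 = 28 + 11925 = 11953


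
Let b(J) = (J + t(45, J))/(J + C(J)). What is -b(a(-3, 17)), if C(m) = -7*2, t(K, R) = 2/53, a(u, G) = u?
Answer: -157/901 ≈ -0.17425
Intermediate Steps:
t(K, R) = 2/53 (t(K, R) = 2*(1/53) = 2/53)
C(m) = -14
b(J) = (2/53 + J)/(-14 + J) (b(J) = (J + 2/53)/(J - 14) = (2/53 + J)/(-14 + J))
-b(a(-3, 17)) = -(2/53 - 3)/(-14 - 3) = -(-157)/((-17)*53) = -(-1)*(-157)/(17*53) = -1*157/901 = -157/901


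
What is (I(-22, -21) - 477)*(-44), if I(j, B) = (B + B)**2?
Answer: -56628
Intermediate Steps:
I(j, B) = 4*B**2 (I(j, B) = (2*B)**2 = 4*B**2)
(I(-22, -21) - 477)*(-44) = (4*(-21)**2 - 477)*(-44) = (4*441 - 477)*(-44) = (1764 - 477)*(-44) = 1287*(-44) = -56628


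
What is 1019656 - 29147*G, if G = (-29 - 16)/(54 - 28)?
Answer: 27822671/26 ≈ 1.0701e+6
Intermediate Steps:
G = -45/26 ≈ -1.7308
1019656 - 29147*G = 1019656 - 29147*(-45)/26 = 1019656 - 1*(-1311615/26) = 1019656 + 1311615/26 = 27822671/26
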